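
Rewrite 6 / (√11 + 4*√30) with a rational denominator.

Multiply numerator and denominator by -√11 + 4*√30.
Denominator becomes 469; numerator becomes -6*√11 + 24*√30.

(-6*√11 + 24*√30)/469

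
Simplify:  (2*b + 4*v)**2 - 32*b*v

4*(b - 2*v)**2

Expanding gives 4*b**2 - 16*b*v + 16*v**2, a perfect square.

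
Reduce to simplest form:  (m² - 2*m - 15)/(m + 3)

Factor: m² - 2*m - 15 = (m + 3)·(m - 5)
Cancel the common factor (m + 3).

m - 5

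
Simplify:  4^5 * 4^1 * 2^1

4^5 = 2^10; 4^1 = 2^2; 2^1 = 2^1
Combine exponents: 2^13

2^13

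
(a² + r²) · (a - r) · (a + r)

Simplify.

a⁴ - r⁴

Pair the conjugate factors: (a+r)(a-r) = a² - r², then repeat with the next factor.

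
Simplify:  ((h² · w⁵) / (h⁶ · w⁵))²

h^(-8)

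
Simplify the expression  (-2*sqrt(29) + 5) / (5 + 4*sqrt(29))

(-257 + 30*sqrt(29))/439

Multiply numerator and denominator by -4*sqrt(29) + 5.
Denominator becomes -439; numerator becomes -30*sqrt(29) + 257.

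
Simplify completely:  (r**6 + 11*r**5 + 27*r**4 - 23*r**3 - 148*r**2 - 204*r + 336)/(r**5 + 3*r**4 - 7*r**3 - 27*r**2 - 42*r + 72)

(r**2 + 5*r - 14)/(r - 3)

Factor: r**6 + 11*r**5 + 27*r**4 - 23*r**3 - 148*r**2 - 204*r + 336 = (r - 1)*(r + 4)*(r**2 + 3*r + 6)*(r - 2)*(r + 7);  r**5 + 3*r**4 - 7*r**3 - 27*r**2 - 42*r + 72 = (r + 4)*(r - 1)*(r - 3)*(r**2 + 3*r + 6)
Cancel the common factors (r**2 + 3*r + 6), (r - 1), (r + 4).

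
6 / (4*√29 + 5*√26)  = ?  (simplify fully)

(-4*√29 + 5*√26)/31

Multiply numerator and denominator by -5*√26 + 4*√29.
Denominator becomes -186; numerator becomes -30*√26 + 24*√29.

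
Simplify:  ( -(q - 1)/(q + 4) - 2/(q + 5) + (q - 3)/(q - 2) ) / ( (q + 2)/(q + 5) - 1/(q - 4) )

(2*q^3 - 6*q^2 - 62*q + 216)/(q^4 - q^3 - 27*q^2 - 2*q + 104)

Numerator: -(q - 1)/(q + 4) - 2/(q + 5) + (q - 3)/(q - 2) = (2*q^2 + 2*q - 54)/(q^3 + 7*q^2 + 2*q - 40)
Denominator: (q + 2)/(q + 5) - 1/(q - 4) = (q^2 - 3*q - 13)/(q^2 + q - 20)
Divide: ((2*q^2 + 2*q - 54)/(q^3 + 7*q^2 + 2*q - 40)) · ((q^2 + q - 20)/(q^2 - 3*q - 13)) = (2*q^3 - 6*q^2 - 62*q + 216)/(q^4 - q^3 - 27*q^2 - 2*q + 104)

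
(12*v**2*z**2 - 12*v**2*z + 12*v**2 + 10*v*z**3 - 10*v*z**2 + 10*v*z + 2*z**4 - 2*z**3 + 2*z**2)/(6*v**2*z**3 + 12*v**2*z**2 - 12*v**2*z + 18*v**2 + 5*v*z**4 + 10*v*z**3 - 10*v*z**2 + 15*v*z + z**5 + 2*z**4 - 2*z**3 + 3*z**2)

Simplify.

2/(z + 3)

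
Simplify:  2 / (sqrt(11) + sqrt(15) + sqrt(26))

(-sqrt(4290) + 11*sqrt(15) + 15*sqrt(11))/165

Group as (sqrt(11) + sqrt(15)) + sqrt(26); multiply by (sqrt(11) + sqrt(15)) - sqrt(26), then rationalise the remaining surd.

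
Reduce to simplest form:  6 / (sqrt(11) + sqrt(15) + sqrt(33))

Group as (sqrt(15) + sqrt(33)) + sqrt(11); multiply by (sqrt(15) + sqrt(33)) - sqrt(11), then rationalise the remaining surd.

(-396*sqrt(5) - 42*sqrt(33) + 174*sqrt(15) + 222*sqrt(11))/611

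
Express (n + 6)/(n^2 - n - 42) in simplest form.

1/(n - 7)

Factor: n^2 - n - 42 = (n - 7)*(n + 6)
Cancel the common factor (n + 6).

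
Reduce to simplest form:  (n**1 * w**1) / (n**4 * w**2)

1/(n**3*w)

Quotient: (n**-3) * (w**-1)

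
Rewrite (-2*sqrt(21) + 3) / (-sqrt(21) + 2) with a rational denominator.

Multiply numerator and denominator by 2 + sqrt(21).
Denominator becomes -17; numerator becomes -36 - sqrt(21).

(sqrt(21) + 36)/17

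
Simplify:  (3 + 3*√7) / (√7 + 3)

Multiply numerator and denominator by -√7 + 3.
Denominator becomes 2; numerator becomes -12 + 6*√7.

-6 + 3*√7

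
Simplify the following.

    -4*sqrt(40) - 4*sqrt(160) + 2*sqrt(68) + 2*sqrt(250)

4*sqrt(40) = 8*sqrt(10); 4*sqrt(160) = 16*sqrt(10); 2*sqrt(68) = 4*sqrt(17); 2*sqrt(250) = 10*sqrt(10)

-14*sqrt(10) + 4*sqrt(17)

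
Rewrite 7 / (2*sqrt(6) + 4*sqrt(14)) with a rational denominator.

Multiply numerator and denominator by -4*sqrt(14) + 2*sqrt(6).
Denominator becomes -200; numerator becomes -28*sqrt(14) + 14*sqrt(6).

(-7*sqrt(6) + 14*sqrt(14))/100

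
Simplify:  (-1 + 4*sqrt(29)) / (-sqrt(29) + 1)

Multiply numerator and denominator by 1 + sqrt(29).
Denominator becomes -28; numerator becomes 3*sqrt(29) + 115.

(-115 - 3*sqrt(29))/28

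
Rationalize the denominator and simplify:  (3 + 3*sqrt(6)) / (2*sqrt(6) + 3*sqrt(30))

Multiply numerator and denominator by -3*sqrt(30) + 2*sqrt(6).
Denominator becomes -246; numerator becomes -54*sqrt(5) - 9*sqrt(30) + 6*sqrt(6) + 36.

(-12 - 2*sqrt(6) + 3*sqrt(30) + 18*sqrt(5))/82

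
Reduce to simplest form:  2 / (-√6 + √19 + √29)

Group as (√19 + √29) - √6; multiply by (√19 + √29) + √6, then rationalise the remaining surd.

(-21*√6 - 2*√29 + 8*√19 + √3306)/110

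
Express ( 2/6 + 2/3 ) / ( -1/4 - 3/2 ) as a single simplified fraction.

-4/7

Numerator: 2/6 + 2/3 = 1
Denominator: -1/4 - 3/2 = -7/4
Divide: (1) · (-4/7) = -4/7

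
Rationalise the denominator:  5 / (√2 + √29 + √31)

(-5*√1798 + 10*√29 + 145*√2)/116

Group as (√2 + √29) + √31; multiply by (√2 + √29) - √31, then rationalise the remaining surd.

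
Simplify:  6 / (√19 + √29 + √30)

Group as (√19 + √29) + √30; multiply by (√19 + √29) - √30, then rationalise the remaining surd.

(-3*√16530 + 27*√30 + 30*√29 + 60*√19)/470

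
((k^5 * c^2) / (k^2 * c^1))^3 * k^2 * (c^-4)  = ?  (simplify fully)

Inside the bracket: k^3 * c^1
Raise to the power 3: k^9 * c^3
Multiply by k^2 * (c^-4): add exponents.

k^11/c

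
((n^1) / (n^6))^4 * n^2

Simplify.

n^(-18)

Inside the bracket: (n^-5)
Raise to the power 4: (n^-20)
Multiply by n^2: add exponents.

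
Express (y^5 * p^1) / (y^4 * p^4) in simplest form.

y/p^3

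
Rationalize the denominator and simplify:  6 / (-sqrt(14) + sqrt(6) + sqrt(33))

Group as (sqrt(6) + sqrt(33)) - sqrt(14); multiply by (sqrt(6) + sqrt(33)) + sqrt(14), then rationalise the remaining surd.

(-150*sqrt(14) - 78*sqrt(33) + 246*sqrt(6) + 72*sqrt(77))/167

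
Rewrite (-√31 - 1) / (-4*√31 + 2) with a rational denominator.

(√31 + 21)/82

Multiply numerator and denominator by 2 + 4*√31.
Denominator becomes -492; numerator becomes -126 - 6*√31.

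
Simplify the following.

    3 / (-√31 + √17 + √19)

Group as (√17 + √19) - √31; multiply by (√17 + √19) + √31, then rationalise the remaining surd.

(-15*√31 + 87*√19 + 99*√17 + 6*√10013)/1267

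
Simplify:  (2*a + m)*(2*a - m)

4*a**2 - m**2

(2*a)**2 - (m)**2 = 4*a**2 - m**2.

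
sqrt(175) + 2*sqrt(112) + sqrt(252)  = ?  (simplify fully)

19*sqrt(7)

sqrt(175) = 5*sqrt(7); 2*sqrt(112) = 8*sqrt(7); sqrt(252) = 6*sqrt(7)
Combine: (5 + 8 + 6)·sqrt(7) = 19*sqrt(7)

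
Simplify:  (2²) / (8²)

2^(-4)

2² = 2^2; 8² = 2^6
Combine exponents: 2^(-4)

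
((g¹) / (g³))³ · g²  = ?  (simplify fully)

Inside the bracket: (g^-2)
Raise to the power 3: (g^-6)
Multiply by g²: add exponents.

g^(-4)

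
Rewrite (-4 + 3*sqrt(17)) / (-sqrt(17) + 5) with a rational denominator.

(31 + 11*sqrt(17))/8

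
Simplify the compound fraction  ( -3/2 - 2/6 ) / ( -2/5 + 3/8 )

220/3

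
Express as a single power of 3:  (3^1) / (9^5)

3^(-9)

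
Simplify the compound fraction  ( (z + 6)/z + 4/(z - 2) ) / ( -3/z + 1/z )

Numerator: (z + 6)/z + 4/(z - 2) = (z^2 + 8*z - 12)/(z^2 - 2*z)
Denominator: -3/z + 1/z = -2/z
Divide: ((z^2 + 8*z - 12)/(z^2 - 2*z)) · (-z/2) = (-z^2 - 8*z + 12)/(2*z - 4)

(-z^2 - 8*z + 12)/(2*z - 4)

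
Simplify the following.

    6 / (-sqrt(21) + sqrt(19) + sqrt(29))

(-162*sqrt(21) + 66*sqrt(29) + 186*sqrt(19) + 12*sqrt(11571))/1475

Group as (sqrt(19) + sqrt(29)) - sqrt(21); multiply by (sqrt(19) + sqrt(29)) + sqrt(21), then rationalise the remaining surd.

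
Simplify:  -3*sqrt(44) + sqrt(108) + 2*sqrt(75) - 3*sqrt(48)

-6*sqrt(11) + 4*sqrt(3)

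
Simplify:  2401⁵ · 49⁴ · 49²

2401⁵ = 7^20; 49⁴ = 7^8; 49² = 7^4
Combine exponents: 7^32

7^32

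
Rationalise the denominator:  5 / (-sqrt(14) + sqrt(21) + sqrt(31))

(-19*sqrt(14) + 2*sqrt(31) + 12*sqrt(21) + 7*sqrt(186))/116

Group as (sqrt(21) + sqrt(31)) - sqrt(14); multiply by (sqrt(21) + sqrt(31)) + sqrt(14), then rationalise the remaining surd.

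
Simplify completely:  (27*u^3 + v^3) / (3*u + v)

Apply the sum-of-cubes factorisation and cancel (3*u + v).

9*u^2 - 3*u*v + v^2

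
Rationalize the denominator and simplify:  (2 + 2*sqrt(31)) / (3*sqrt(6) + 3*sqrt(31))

(-2*sqrt(186) - 2*sqrt(6) + 2*sqrt(31) + 62)/75

Multiply numerator and denominator by -3*sqrt(6) + 3*sqrt(31).
Denominator becomes 225; numerator becomes -6*sqrt(186) - 6*sqrt(6) + 6*sqrt(31) + 186.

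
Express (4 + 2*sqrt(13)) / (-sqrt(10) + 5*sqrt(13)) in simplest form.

(4*sqrt(10) + 2*sqrt(130) + 20*sqrt(13) + 130)/315

Multiply numerator and denominator by sqrt(10) + 5*sqrt(13).
Denominator becomes 315; numerator becomes 4*sqrt(10) + 2*sqrt(130) + 20*sqrt(13) + 130.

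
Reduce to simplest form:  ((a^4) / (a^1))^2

a^6

Inside the bracket: a^3
Raise to the power 2: a^6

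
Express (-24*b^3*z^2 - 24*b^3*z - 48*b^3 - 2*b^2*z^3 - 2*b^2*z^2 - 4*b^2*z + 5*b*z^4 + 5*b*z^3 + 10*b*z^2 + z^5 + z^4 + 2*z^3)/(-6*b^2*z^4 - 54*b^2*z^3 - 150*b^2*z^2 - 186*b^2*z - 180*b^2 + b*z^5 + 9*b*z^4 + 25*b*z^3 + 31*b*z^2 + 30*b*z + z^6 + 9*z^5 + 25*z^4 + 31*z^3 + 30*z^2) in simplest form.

Factor: -24*b^3*z^2 - 24*b^3*z - 48*b^3 - 2*b^2*z^3 - 2*b^2*z^2 - 4*b^2*z + 5*b*z^4 + 5*b*z^3 + 10*b*z^2 + z^5 + z^4 + 2*z^3 = (-2*b + z)*(4*b + z)*(3*b + z)*(z^2 + z + 2);  -6*b^2*z^4 - 54*b^2*z^3 - 150*b^2*z^2 - 186*b^2*z - 180*b^2 + b*z^5 + 9*b*z^4 + 25*b*z^3 + 31*b*z^2 + 30*b*z + z^6 + 9*z^5 + 25*z^4 + 31*z^3 + 30*z^2 = (-2*b + z)*(z^2 + z + 2)*(3*b + z)*(z + 5)*(z + 3)
Cancel the common factors (z^2 + z + 2), (-2*b + z), (3*b + z).

(4*b + z)/(z^2 + 8*z + 15)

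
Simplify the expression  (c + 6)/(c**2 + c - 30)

1/(c - 5)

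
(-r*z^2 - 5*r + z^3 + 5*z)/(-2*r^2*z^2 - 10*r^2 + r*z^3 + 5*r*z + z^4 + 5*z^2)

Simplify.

Factor: -r*z^2 - 5*r + z^3 + 5*z = (z^2 + 5)*(-r + z);  -2*r^2*z^2 - 10*r^2 + r*z^3 + 5*r*z + z^4 + 5*z^2 = (z^2 + 5)*(-r + z)*(2*r + z)
Cancel the common factors (z^2 + 5), (-r + z).

1/(2*r + z)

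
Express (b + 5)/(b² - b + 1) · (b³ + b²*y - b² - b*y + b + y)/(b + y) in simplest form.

Factor: b³ + b²*y - b² - b*y + b + y = (b + y)·(b² - b + 1)
Cancel the common factors (b² - b + 1), (b + y).

b + 5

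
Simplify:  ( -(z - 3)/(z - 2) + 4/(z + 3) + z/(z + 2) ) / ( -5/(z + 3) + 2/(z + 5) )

(-3*z³ - 18*z² - 17*z - 10)/(3*z³ + 19*z² - 12*z - 76)

Numerator: -(z - 3)/(z - 2) + 4/(z + 3) + z/(z + 2) = (3*z² + 3*z + 2)/(z³ + 3*z² - 4*z - 12)
Denominator: -5/(z + 3) + 2/(z + 5) = (-3*z - 19)/(z² + 8*z + 15)
Divide: ((3*z² + 3*z + 2)/(z³ + 3*z² - 4*z - 12)) · ((z² + 8*z + 15)/(-3*z - 19)) = (-3*z³ - 18*z² - 17*z - 10)/(3*z³ + 19*z² - 12*z - 76)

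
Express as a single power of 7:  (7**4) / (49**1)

7**2

7**4 = 7**4; 49**1 = 7**2
Combine exponents: 7**2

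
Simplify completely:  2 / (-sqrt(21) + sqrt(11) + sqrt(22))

(-6*sqrt(21) + 5*sqrt(22) + 16*sqrt(11) + 11*sqrt(42))/206

Group as (sqrt(11) + sqrt(22)) - sqrt(21); multiply by (sqrt(11) + sqrt(22)) + sqrt(21), then rationalise the remaining surd.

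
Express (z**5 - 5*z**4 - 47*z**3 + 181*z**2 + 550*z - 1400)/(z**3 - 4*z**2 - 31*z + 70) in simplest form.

z**2 - z - 20

Factor: z**5 - 5*z**4 - 47*z**3 + 181*z**2 + 550*z - 1400 = (z - 7)*(z - 2)*(z + 4)*(z - 5)*(z + 5);  z**3 - 4*z**2 - 31*z + 70 = (z + 5)*(z - 7)*(z - 2)
Cancel the common factors (z - 2), (z - 7), (z + 5).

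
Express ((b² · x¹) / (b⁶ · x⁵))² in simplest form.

1/(b⁸*x⁸)

Inside the bracket: (b^-4) · (x^-4)
Raise to the power 2: (b^-8) · (x^-8)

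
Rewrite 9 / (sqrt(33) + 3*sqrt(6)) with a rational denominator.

(-3*sqrt(33) + 9*sqrt(6))/7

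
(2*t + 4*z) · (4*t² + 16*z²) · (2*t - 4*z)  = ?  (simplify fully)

16*t⁴ - 256*z⁴

Telescope via difference of squares: ((2*t)+(4*z))((2*t)-(4*z)) = 4*t² - 16*z², then repeat with the next factor.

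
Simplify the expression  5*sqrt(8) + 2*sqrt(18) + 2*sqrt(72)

28*sqrt(2)

5*sqrt(8) = 10*sqrt(2); 2*sqrt(18) = 6*sqrt(2); 2*sqrt(72) = 12*sqrt(2)
Combine: (10 + 6 + 12)·sqrt(2) = 28*sqrt(2)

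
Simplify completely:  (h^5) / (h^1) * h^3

Quotient: h^4
Multiply by h^3: add exponents.

h^7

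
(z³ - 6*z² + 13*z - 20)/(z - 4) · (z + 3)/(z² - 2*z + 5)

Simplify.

Factor: z³ - 6*z² + 13*z - 20 = (z² - 2*z + 5)·(z - 4)
Cancel the common factors (z² - 2*z + 5), (z - 4).

z + 3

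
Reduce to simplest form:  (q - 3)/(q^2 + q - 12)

1/(q + 4)

Factor: q^2 + q - 12 = (q - 3)*(q + 4)
Cancel the common factor (q - 3).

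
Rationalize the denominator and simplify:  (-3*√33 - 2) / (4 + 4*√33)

Multiply numerator and denominator by -4*√33 + 4.
Denominator becomes -512; numerator becomes -4*√33 + 388.

(-97 + √33)/128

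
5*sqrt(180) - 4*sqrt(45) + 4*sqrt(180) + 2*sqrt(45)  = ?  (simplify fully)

5*sqrt(180) = 30*sqrt(5); 4*sqrt(45) = 12*sqrt(5); 4*sqrt(180) = 24*sqrt(5); 2*sqrt(45) = 6*sqrt(5)
Combine: (30 - 12 + 24 + 6)·sqrt(5) = 48*sqrt(5)

48*sqrt(5)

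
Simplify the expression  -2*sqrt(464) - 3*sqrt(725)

2*sqrt(464) = 8*sqrt(29); 3*sqrt(725) = 15*sqrt(29)
Combine: (-8 - 15)·sqrt(29) = -23*sqrt(29)

-23*sqrt(29)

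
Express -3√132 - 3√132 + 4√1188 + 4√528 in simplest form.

3√132 = 6*√33; 3√132 = 6*√33; 4√1188 = 24*√33; 4√528 = 16*√33
Combine: (-6 - 6 + 24 + 16)·√33 = 28*√33

28*√33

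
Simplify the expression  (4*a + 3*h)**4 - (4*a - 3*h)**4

Only the odd-power cross terms survive.

1536*a**3*h + 864*a*h**3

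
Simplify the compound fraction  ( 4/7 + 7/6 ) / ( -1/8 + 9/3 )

Numerator: 4/7 + 7/6 = 73/42
Denominator: -1/8 + 9/3 = 23/8
Divide: (73/42) · (8/23) = 292/483

292/483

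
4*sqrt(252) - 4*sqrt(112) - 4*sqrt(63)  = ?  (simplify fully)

4*sqrt(252) = 24*sqrt(7); 4*sqrt(112) = 16*sqrt(7); 4*sqrt(63) = 12*sqrt(7)
Combine: (24 - 16 - 12)·sqrt(7) = -4*sqrt(7)

-4*sqrt(7)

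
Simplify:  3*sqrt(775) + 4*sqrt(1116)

39*sqrt(31)

3*sqrt(775) = 15*sqrt(31); 4*sqrt(1116) = 24*sqrt(31)
Combine: (15 + 24)·sqrt(31) = 39*sqrt(31)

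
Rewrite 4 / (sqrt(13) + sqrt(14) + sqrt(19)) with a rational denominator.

Group as (sqrt(13) + sqrt(14)) + sqrt(19); multiply by (sqrt(13) + sqrt(14)) - sqrt(19), then rationalise the remaining surd.

(-sqrt(3458) + 4*sqrt(19) + 9*sqrt(14) + 10*sqrt(13))/83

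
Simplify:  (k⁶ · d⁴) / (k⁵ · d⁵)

k/d

Quotient: k¹ · (d^-1)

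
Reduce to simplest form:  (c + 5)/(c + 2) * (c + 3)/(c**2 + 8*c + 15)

Factor: c**2 + 8*c + 15 = (c + 3)*(c + 5)
Cancel the common factors (c + 3), (c + 5).

1/(c + 2)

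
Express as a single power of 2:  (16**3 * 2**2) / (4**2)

2**10

16**3 = 2**12; 2**2 = 2**2; 4**2 = 2**4
Combine exponents: 2**10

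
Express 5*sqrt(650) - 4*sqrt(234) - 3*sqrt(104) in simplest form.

5*sqrt(650) = 25*sqrt(26); 4*sqrt(234) = 12*sqrt(26); 3*sqrt(104) = 6*sqrt(26)
Combine: (25 - 12 - 6)·sqrt(26) = 7*sqrt(26)

7*sqrt(26)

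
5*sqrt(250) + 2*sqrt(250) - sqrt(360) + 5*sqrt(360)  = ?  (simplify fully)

5*sqrt(250) = 25*sqrt(10); 2*sqrt(250) = 10*sqrt(10); sqrt(360) = 6*sqrt(10); 5*sqrt(360) = 30*sqrt(10)
Combine: (25 + 10 - 6 + 30)·sqrt(10) = 59*sqrt(10)

59*sqrt(10)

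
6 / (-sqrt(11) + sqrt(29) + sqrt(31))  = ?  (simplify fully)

(-294*sqrt(11) + 54*sqrt(31) + 78*sqrt(29) + 12*sqrt(9889))/1195

Group as (sqrt(29) + sqrt(31)) - sqrt(11); multiply by (sqrt(29) + sqrt(31)) + sqrt(11), then rationalise the remaining surd.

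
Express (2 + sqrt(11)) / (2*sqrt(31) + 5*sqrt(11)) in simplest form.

(-2*sqrt(341) - 4*sqrt(31) + 10*sqrt(11) + 55)/151

Multiply numerator and denominator by -2*sqrt(31) + 5*sqrt(11).
Denominator becomes 151; numerator becomes -2*sqrt(341) - 4*sqrt(31) + 10*sqrt(11) + 55.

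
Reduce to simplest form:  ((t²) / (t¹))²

t²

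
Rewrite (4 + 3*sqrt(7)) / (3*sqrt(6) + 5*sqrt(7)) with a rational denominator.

Multiply numerator and denominator by -3*sqrt(6) + 5*sqrt(7).
Denominator becomes 121; numerator becomes -9*sqrt(42) - 12*sqrt(6) + 20*sqrt(7) + 105.

(-9*sqrt(42) - 12*sqrt(6) + 20*sqrt(7) + 105)/121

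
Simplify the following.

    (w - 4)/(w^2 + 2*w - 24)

1/(w + 6)

Factor: w^2 + 2*w - 24 = (w - 4)*(w + 6)
Cancel the common factor (w - 4).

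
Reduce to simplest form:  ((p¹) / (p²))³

Inside the bracket: (p^-1)
Raise to the power 3: (p^-3)

p^(-3)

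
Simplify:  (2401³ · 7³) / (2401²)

2401³ = 7^12; 7³ = 7^3; 2401² = 7^8
Combine exponents: 7^7

7^7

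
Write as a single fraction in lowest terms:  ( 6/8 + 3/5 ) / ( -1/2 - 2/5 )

Numerator: 6/8 + 3/5 = 27/20
Denominator: -1/2 - 2/5 = -9/10
Divide: (27/20) · (-10/9) = -3/2

-3/2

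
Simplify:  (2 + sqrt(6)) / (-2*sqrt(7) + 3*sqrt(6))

Multiply numerator and denominator by 2*sqrt(7) + 3*sqrt(6).
Denominator becomes 26; numerator becomes 4*sqrt(7) + 2*sqrt(42) + 6*sqrt(6) + 18.

(2*sqrt(7) + sqrt(42) + 3*sqrt(6) + 9)/13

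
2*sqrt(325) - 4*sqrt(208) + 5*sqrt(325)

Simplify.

2*sqrt(325) = 10*sqrt(13); 4*sqrt(208) = 16*sqrt(13); 5*sqrt(325) = 25*sqrt(13)
Combine: (10 - 16 + 25)·sqrt(13) = 19*sqrt(13)

19*sqrt(13)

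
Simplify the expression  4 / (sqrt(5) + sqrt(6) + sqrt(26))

(-100*sqrt(6) - 108*sqrt(5) + 16*sqrt(195) + 60*sqrt(26))/105

Group as (sqrt(5) + sqrt(6)) + sqrt(26); multiply by (sqrt(5) + sqrt(6)) - sqrt(26), then rationalise the remaining surd.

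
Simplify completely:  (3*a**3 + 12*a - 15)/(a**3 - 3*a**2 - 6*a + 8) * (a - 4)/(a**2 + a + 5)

Factor: 3*a**3 + 12*a - 15 = 3*(a**2 + a + 5)*(a - 1);  a**3 - 3*a**2 - 6*a + 8 = (a - 1)*(a + 2)*(a - 4)
Cancel the common factors (a**2 + a + 5), (a - 4), (a - 1).

3/(a + 2)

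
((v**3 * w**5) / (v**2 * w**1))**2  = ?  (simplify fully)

v**2*w**8

Inside the bracket: v**1 * w**4
Raise to the power 2: v**2 * w**8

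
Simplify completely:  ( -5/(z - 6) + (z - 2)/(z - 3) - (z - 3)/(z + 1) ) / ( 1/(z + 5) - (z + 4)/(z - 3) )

(31*z² + 74*z - 405)/(z⁴ + 3*z³ - 23*z² - 163*z - 138)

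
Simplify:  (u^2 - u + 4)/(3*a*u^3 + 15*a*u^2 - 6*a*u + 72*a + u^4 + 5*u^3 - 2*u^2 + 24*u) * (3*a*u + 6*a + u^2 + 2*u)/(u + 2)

1/(u + 6)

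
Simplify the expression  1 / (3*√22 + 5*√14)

(-3*√22 + 5*√14)/152

Multiply numerator and denominator by -3*√22 + 5*√14.
Denominator becomes 152; numerator becomes -3*√22 + 5*√14.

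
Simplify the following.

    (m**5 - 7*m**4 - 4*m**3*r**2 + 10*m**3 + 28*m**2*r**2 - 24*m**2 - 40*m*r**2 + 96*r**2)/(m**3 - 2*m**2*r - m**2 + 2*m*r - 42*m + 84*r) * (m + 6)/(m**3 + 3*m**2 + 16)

(m**2 + 2*m*r - 6*m - 12*r)/(m**2 - 3*m - 28)

Factor: m**5 - 7*m**4 - 4*m**3*r**2 + 10*m**3 + 28*m**2*r**2 - 24*m**2 - 40*m*r**2 + 96*r**2 = (m**2 - m + 4)*(m - 2*r)*(m - 6)*(m + 2*r);  m**3 - 2*m**2*r - m**2 + 2*m*r - 42*m + 84*r = (m - 7)*(m - 2*r)*(m + 6);  m**3 + 3*m**2 + 16 = (m**2 - m + 4)*(m + 4)
Cancel the common factors (m**2 - m + 4), (m + 6), (m - 2*r).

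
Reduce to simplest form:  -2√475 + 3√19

-7*√19

2√475 = 10*√19; 3√19 = 3*√19
Combine: (-10 + 3)·√19 = -7*√19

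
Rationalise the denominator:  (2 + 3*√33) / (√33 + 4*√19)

(-99 - 2*√33 + 8*√19 + 12*√627)/271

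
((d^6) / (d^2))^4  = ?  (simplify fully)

d^16

Inside the bracket: d^4
Raise to the power 4: d^16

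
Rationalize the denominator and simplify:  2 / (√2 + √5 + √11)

(-√110 - 2*√11 + 4*√5 + 7*√2)/6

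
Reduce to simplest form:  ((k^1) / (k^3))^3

Inside the bracket: (k^-2)
Raise to the power 3: (k^-6)

k^(-6)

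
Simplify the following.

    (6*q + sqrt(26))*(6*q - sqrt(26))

Difference of squares with P = 6*q, Q = sqrt(26).

36*q**2 - 26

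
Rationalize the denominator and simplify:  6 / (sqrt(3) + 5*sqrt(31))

Multiply numerator and denominator by -5*sqrt(31) + sqrt(3).
Denominator becomes -772; numerator becomes -30*sqrt(31) + 6*sqrt(3).

(-3*sqrt(3) + 15*sqrt(31))/386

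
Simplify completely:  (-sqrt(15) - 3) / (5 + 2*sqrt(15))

(-15 - sqrt(15))/35

Multiply numerator and denominator by -2*sqrt(15) + 5.
Denominator becomes -35; numerator becomes sqrt(15) + 15.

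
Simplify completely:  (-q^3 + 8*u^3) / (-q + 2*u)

q^2 + 2*q*u + 4*u^2

Factor as (a-b)(a^2+ab+b^2) with a=(2*u), b=q.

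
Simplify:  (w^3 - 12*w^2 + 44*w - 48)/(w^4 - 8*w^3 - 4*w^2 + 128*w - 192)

Factor: w^3 - 12*w^2 + 44*w - 48 = (w - 6)*(w - 4)*(w - 2);  w^4 - 8*w^3 - 4*w^2 + 128*w - 192 = (w + 4)*(w - 2)*(w - 6)*(w - 4)
Cancel the common factors (w - 4), (w - 6), (w - 2).

1/(w + 4)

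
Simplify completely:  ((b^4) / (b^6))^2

b^(-4)

Inside the bracket: (b^-2)
Raise to the power 2: (b^-4)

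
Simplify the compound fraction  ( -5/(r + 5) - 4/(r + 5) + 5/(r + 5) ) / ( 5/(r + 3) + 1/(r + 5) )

(-2*r - 6)/(3*r + 14)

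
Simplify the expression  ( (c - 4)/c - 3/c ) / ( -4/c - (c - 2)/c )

(-c + 7)/(c + 2)

Numerator: (c - 4)/c - 3/c = (c - 7)/c
Denominator: -4/c - (c - 2)/c = (-c - 2)/c
Divide: ((c - 7)/c) · (c/(-c - 2)) = (-c + 7)/(c + 2)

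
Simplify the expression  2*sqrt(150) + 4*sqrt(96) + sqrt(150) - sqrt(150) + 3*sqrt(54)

2*sqrt(150) = 10*sqrt(6); 4*sqrt(96) = 16*sqrt(6); sqrt(150) = 5*sqrt(6); sqrt(150) = 5*sqrt(6); 3*sqrt(54) = 9*sqrt(6)
Combine: (10 + 16 + 5 - 5 + 9)·sqrt(6) = 35*sqrt(6)

35*sqrt(6)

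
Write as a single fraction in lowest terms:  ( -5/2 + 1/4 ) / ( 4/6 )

-27/8

Numerator: -5/2 + 1/4 = -9/4
Denominator: 4/6 = 2/3
Divide: (-9/4) · (3/2) = -27/8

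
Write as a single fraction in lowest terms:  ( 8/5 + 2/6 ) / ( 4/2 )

Numerator: 8/5 + 2/6 = 29/15
Denominator: 4/2 = 2
Divide: (29/15) · (1/2) = 29/30

29/30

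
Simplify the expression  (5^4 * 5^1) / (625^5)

5^(-15)

5^4 = 5^4; 5^1 = 5^1; 625^5 = 5^20
Combine exponents: 5^(-15)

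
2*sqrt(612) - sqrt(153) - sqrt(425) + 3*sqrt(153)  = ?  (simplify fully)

13*sqrt(17)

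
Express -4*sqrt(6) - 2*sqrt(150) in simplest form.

4*sqrt(6) = 4*sqrt(6); 2*sqrt(150) = 10*sqrt(6)
Combine: (-4 - 10)·sqrt(6) = -14*sqrt(6)

-14*sqrt(6)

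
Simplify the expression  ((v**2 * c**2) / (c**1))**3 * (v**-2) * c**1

c**4*v**4

Inside the bracket: v**2 * c**1
Raise to the power 3: v**6 * c**3
Multiply by (v**-2) * c**1: add exponents.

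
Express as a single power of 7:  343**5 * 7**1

7**16

343**5 = 7**15; 7**1 = 7**1
Combine exponents: 7**16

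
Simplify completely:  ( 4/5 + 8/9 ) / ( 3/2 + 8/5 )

152/279

Numerator: 4/5 + 8/9 = 76/45
Denominator: 3/2 + 8/5 = 31/10
Divide: (76/45) · (10/31) = 152/279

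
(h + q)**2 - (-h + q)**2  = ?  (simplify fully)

4*h*q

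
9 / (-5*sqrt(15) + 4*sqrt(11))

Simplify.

Multiply numerator and denominator by 4*sqrt(11) + 5*sqrt(15).
Denominator becomes -199; numerator becomes 36*sqrt(11) + 45*sqrt(15).

(-45*sqrt(15) - 36*sqrt(11))/199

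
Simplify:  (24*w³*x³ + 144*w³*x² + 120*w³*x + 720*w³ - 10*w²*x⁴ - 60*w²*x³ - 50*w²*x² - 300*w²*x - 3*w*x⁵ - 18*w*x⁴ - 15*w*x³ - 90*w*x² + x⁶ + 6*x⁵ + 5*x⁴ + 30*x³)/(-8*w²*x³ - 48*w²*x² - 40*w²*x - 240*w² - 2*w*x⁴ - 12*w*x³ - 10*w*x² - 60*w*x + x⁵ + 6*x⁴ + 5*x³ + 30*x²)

(-6*w² + w*x + x²)/(2*w + x)

Factor: 24*w³*x³ + 144*w³*x² + 120*w³*x + 720*w³ - 10*w²*x⁴ - 60*w²*x³ - 50*w²*x² - 300*w²*x - 3*w*x⁵ - 18*w*x⁴ - 15*w*x³ - 90*w*x² + x⁶ + 6*x⁵ + 5*x⁴ + 30*x³ = (-2*w + x)·(x² + 5)·(3*w + x)·(-4*w + x)·(x + 6);  -8*w²*x³ - 48*w²*x² - 40*w²*x - 240*w² - 2*w*x⁴ - 12*w*x³ - 10*w*x² - 60*w*x + x⁵ + 6*x⁴ + 5*x³ + 30*x² = (-4*w + x)·(x + 6)·(x² + 5)·(2*w + x)
Cancel the common factors (x² + 5), (-4*w + x), (x + 6).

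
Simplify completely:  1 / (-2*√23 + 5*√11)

Multiply numerator and denominator by 2*√23 + 5*√11.
Denominator becomes 183; numerator becomes 2*√23 + 5*√11.

(2*√23 + 5*√11)/183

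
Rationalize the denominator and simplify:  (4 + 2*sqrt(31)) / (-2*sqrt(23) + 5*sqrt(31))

Multiply numerator and denominator by 2*sqrt(23) + 5*sqrt(31).
Denominator becomes 683; numerator becomes 8*sqrt(23) + 4*sqrt(713) + 20*sqrt(31) + 310.

(8*sqrt(23) + 4*sqrt(713) + 20*sqrt(31) + 310)/683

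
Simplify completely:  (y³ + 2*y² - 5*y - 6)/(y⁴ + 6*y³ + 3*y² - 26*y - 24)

1/(y + 4)

Factor: y³ + 2*y² - 5*y - 6 = (y + 1)·(y + 3)·(y - 2);  y⁴ + 6*y³ + 3*y² - 26*y - 24 = (y + 3)·(y + 1)·(y + 4)·(y - 2)
Cancel the common factors (y + 1), (y - 2), (y + 3).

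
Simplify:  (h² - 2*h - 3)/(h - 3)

Factor: h² - 2*h - 3 = (h + 1)·(h - 3)
Cancel the common factor (h - 3).

h + 1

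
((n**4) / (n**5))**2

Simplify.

n**(-2)

Inside the bracket: (n**-1)
Raise to the power 2: (n**-2)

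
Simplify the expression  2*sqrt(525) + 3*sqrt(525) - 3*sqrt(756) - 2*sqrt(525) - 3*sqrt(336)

-15*sqrt(21)

2*sqrt(525) = 10*sqrt(21); 3*sqrt(525) = 15*sqrt(21); 3*sqrt(756) = 18*sqrt(21); 2*sqrt(525) = 10*sqrt(21); 3*sqrt(336) = 12*sqrt(21)
Combine: (10 + 15 - 18 - 10 - 12)·sqrt(21) = -15*sqrt(21)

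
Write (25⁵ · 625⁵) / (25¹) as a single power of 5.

5^28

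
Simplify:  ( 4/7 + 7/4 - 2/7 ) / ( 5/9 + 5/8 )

Numerator: 4/7 + 7/4 - 2/7 = 57/28
Denominator: 5/9 + 5/8 = 85/72
Divide: (57/28) · (72/85) = 1026/595

1026/595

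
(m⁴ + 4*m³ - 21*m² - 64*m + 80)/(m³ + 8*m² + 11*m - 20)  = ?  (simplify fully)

m - 4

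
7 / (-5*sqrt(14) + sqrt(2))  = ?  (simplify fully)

(-35*sqrt(14) - 7*sqrt(2))/348

Multiply numerator and denominator by sqrt(2) + 5*sqrt(14).
Denominator becomes -348; numerator becomes 7*sqrt(2) + 35*sqrt(14).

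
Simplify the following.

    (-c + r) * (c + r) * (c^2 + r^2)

-c^4 + r^4

Telescope via difference of squares: (r+c)(r-c) = -c^2 + r^2, then repeat with the next factor.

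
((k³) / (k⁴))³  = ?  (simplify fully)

k^(-3)

Inside the bracket: (k^-1)
Raise to the power 3: (k^-3)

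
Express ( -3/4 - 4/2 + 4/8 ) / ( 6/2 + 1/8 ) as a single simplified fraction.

-18/25

Numerator: -3/4 - 4/2 + 4/8 = -9/4
Denominator: 6/2 + 1/8 = 25/8
Divide: (-9/4) · (8/25) = -18/25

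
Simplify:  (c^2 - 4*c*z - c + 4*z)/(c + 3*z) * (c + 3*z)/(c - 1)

c - 4*z

Factor: c^2 - 4*c*z - c + 4*z = (c - 4*z)*(c - 1)
Cancel the common factors (c + 3*z), (c - 1).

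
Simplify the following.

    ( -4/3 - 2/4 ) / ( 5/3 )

-11/10

Numerator: -4/3 - 2/4 = -11/6
Denominator: 5/3 = 5/3
Divide: (-11/6) · (3/5) = -11/10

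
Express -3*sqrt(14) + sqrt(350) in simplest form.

2*sqrt(14)

3*sqrt(14) = 3*sqrt(14); sqrt(350) = 5*sqrt(14)
Combine: (-3 + 5)·sqrt(14) = 2*sqrt(14)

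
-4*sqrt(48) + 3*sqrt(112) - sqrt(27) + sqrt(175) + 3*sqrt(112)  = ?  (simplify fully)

-19*sqrt(3) + 29*sqrt(7)

4*sqrt(48) = 16*sqrt(3); 3*sqrt(112) = 12*sqrt(7); sqrt(27) = 3*sqrt(3); sqrt(175) = 5*sqrt(7); 3*sqrt(112) = 12*sqrt(7)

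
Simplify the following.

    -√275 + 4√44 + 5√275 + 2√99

√275 = 5*√11; 4√44 = 8*√11; 5√275 = 25*√11; 2√99 = 6*√11
Combine: (-5 + 8 + 25 + 6)·√11 = 34*√11

34*√11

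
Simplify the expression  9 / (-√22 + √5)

(-9*√22 - 9*√5)/17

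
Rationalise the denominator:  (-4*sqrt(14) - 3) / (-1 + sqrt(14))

(-59 - 7*sqrt(14))/13

Multiply numerator and denominator by -sqrt(14) - 1.
Denominator becomes -13; numerator becomes 7*sqrt(14) + 59.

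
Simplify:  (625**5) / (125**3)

5**11

625**5 = 5**20; 125**3 = 5**9
Combine exponents: 5**11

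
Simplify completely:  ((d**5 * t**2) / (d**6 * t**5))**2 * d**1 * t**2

1/(d*t**4)

Inside the bracket: (d**-1) * (t**-3)
Raise to the power 2: (d**-2) * (t**-6)
Multiply by d**1 * t**2: add exponents.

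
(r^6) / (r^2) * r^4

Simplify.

Quotient: r^4
Multiply by r^4: add exponents.

r^8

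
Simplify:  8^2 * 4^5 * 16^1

8^2 = 2^6; 4^5 = 2^10; 16^1 = 2^4
Combine exponents: 2^20

2^20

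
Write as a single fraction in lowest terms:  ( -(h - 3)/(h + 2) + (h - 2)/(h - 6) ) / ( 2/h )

Numerator: -(h - 3)/(h + 2) + (h - 2)/(h - 6) = (9*h - 22)/(h² - 4*h - 12)
Denominator: 2/h = 2/h
Divide: ((9*h - 22)/(h² - 4*h - 12)) · (h/2) = (9*h² - 22*h)/(2*h² - 8*h - 24)

(9*h² - 22*h)/(2*h² - 8*h - 24)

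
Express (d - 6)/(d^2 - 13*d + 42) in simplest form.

Factor: d^2 - 13*d + 42 = (d - 7)*(d - 6)
Cancel the common factor (d - 6).

1/(d - 7)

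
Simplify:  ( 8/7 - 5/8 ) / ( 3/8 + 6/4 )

Numerator: 8/7 - 5/8 = 29/56
Denominator: 3/8 + 6/4 = 15/8
Divide: (29/56) · (8/15) = 29/105

29/105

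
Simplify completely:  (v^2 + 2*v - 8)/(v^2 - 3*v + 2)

Factor: v^2 + 2*v - 8 = (v + 4)*(v - 2);  v^2 - 3*v + 2 = (v - 1)*(v - 2)
Cancel the common factor (v - 2).

(v + 4)/(v - 1)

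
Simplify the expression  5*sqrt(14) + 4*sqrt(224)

5*sqrt(14) = 5*sqrt(14); 4*sqrt(224) = 16*sqrt(14)
Combine: (5 + 16)·sqrt(14) = 21*sqrt(14)

21*sqrt(14)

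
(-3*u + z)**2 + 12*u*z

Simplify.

(3*u + z)**2

Expanding gives 9*u**2 + 6*u*z + z**2, a perfect square.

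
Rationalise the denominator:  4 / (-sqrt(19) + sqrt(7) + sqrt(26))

(-14*sqrt(19) + 38*sqrt(7) + 2*sqrt(3458))/133

Group as (sqrt(7) + sqrt(26)) - sqrt(19); multiply by (sqrt(7) + sqrt(26)) + sqrt(19), then rationalise the remaining surd.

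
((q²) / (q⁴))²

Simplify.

q^(-4)

Inside the bracket: (q^-2)
Raise to the power 2: (q^-4)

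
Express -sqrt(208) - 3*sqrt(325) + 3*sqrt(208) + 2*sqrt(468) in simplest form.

5*sqrt(13)

sqrt(208) = 4*sqrt(13); 3*sqrt(325) = 15*sqrt(13); 3*sqrt(208) = 12*sqrt(13); 2*sqrt(468) = 12*sqrt(13)
Combine: (-4 - 15 + 12 + 12)·sqrt(13) = 5*sqrt(13)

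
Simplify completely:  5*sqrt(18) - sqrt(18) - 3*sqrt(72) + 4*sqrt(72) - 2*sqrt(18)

12*sqrt(2)

5*sqrt(18) = 15*sqrt(2); sqrt(18) = 3*sqrt(2); 3*sqrt(72) = 18*sqrt(2); 4*sqrt(72) = 24*sqrt(2); 2*sqrt(18) = 6*sqrt(2)
Combine: (15 - 3 - 18 + 24 - 6)·sqrt(2) = 12*sqrt(2)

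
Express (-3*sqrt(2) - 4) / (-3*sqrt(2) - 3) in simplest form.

Multiply numerator and denominator by -3 + 3*sqrt(2).
Denominator becomes -9; numerator becomes -6 - 3*sqrt(2).

(sqrt(2) + 2)/3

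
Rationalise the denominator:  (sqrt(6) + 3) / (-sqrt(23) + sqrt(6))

(-3*sqrt(23) - sqrt(138) - 3*sqrt(6) - 6)/17

Multiply numerator and denominator by sqrt(6) + sqrt(23).
Denominator becomes -17; numerator becomes 6 + 3*sqrt(6) + sqrt(138) + 3*sqrt(23).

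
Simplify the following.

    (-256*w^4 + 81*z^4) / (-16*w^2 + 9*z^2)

16*w^2 + 9*z^2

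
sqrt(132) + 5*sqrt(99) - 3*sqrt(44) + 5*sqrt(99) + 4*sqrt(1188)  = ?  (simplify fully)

sqrt(132) = 2*sqrt(33); 5*sqrt(99) = 15*sqrt(11); 3*sqrt(44) = 6*sqrt(11); 5*sqrt(99) = 15*sqrt(11); 4*sqrt(1188) = 24*sqrt(33)

24*sqrt(11) + 26*sqrt(33)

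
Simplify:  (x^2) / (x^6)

Quotient: (x^-4)

x^(-4)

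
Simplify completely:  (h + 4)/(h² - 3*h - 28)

1/(h - 7)

Factor: h² - 3*h - 28 = (h + 4)·(h - 7)
Cancel the common factor (h + 4).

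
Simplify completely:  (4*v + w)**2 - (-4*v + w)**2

16*v*w

Write as f(w,(4*v)) - f(w,-(4*v)) and expand.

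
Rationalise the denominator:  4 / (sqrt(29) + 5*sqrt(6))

(-4*sqrt(29) + 20*sqrt(6))/121

Multiply numerator and denominator by -5*sqrt(6) + sqrt(29).
Denominator becomes -121; numerator becomes -20*sqrt(6) + 4*sqrt(29).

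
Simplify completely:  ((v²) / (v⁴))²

v^(-4)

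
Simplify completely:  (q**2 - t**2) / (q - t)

q + t

q**2 - t**2 factors as (q - t)*(q + t).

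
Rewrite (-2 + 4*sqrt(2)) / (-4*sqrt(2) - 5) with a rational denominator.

-6 + 4*sqrt(2)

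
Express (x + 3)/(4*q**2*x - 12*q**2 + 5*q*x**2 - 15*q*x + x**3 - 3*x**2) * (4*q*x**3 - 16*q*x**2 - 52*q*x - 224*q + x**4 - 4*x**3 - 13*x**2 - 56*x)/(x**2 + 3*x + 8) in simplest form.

Factor: 4*q**2*x - 12*q**2 + 5*q*x**2 - 15*q*x + x**3 - 3*x**2 = (q + x)*(x - 3)*(4*q + x);  4*q*x**3 - 16*q*x**2 - 52*q*x - 224*q + x**4 - 4*x**3 - 13*x**2 - 56*x = (x - 7)*(4*q + x)*(x**2 + 3*x + 8)
Cancel the common factors (x**2 + 3*x + 8), (4*q + x).

(x**2 - 4*x - 21)/(q*x - 3*q + x**2 - 3*x)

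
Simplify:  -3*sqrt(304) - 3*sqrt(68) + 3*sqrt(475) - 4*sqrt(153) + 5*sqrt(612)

3*sqrt(19) + 12*sqrt(17)

3*sqrt(304) = 12*sqrt(19); 3*sqrt(68) = 6*sqrt(17); 3*sqrt(475) = 15*sqrt(19); 4*sqrt(153) = 12*sqrt(17); 5*sqrt(612) = 30*sqrt(17)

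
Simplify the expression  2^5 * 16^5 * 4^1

2^27

2^5 = 2^5; 16^5 = 2^20; 4^1 = 2^2
Combine exponents: 2^27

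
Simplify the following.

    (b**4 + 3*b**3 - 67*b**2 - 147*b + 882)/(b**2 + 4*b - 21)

b**2 - b - 42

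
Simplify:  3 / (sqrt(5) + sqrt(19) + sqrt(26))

Group as (sqrt(19) + sqrt(26)) + sqrt(5); multiply by (sqrt(19) + sqrt(26)) - sqrt(5), then rationalise the remaining surd.

(-3*sqrt(2470) - 3*sqrt(26) + 18*sqrt(19) + 60*sqrt(5))/188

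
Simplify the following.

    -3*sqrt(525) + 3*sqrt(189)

-6*sqrt(21)

3*sqrt(525) = 15*sqrt(21); 3*sqrt(189) = 9*sqrt(21)
Combine: (-15 + 9)·sqrt(21) = -6*sqrt(21)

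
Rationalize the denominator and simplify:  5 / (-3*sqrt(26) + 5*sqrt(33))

(15*sqrt(26) + 25*sqrt(33))/591

Multiply numerator and denominator by 3*sqrt(26) + 5*sqrt(33).
Denominator becomes 591; numerator becomes 15*sqrt(26) + 25*sqrt(33).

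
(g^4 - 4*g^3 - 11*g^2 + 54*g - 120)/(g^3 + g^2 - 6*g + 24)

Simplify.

g - 5

Factor: g^4 - 4*g^3 - 11*g^2 + 54*g - 120 = (g + 4)*(g^2 - 3*g + 6)*(g - 5);  g^3 + g^2 - 6*g + 24 = (g^2 - 3*g + 6)*(g + 4)
Cancel the common factors (g^2 - 3*g + 6), (g + 4).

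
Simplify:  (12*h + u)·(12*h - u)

(12*h)^2 - (u)^2 = 144*h² - u².

144*h² - u²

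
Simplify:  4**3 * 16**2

4**3 = 2**6; 16**2 = 2**8
Combine exponents: 2**14

2**14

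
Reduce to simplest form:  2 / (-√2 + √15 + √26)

Group as (√15 + √26) - √2; multiply by (√15 + √26) + √2, then rationalise the remaining surd.

(-78*√2 - 18*√26 + 26*√15 + 8*√195)/39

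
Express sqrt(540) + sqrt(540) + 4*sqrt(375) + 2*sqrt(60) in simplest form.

36*sqrt(15)

sqrt(540) = 6*sqrt(15); sqrt(540) = 6*sqrt(15); 4*sqrt(375) = 20*sqrt(15); 2*sqrt(60) = 4*sqrt(15)
Combine: (6 + 6 + 20 + 4)·sqrt(15) = 36*sqrt(15)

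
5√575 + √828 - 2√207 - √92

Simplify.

5√575 = 25*√23; √828 = 6*√23; 2√207 = 6*√23; √92 = 2*√23
Combine: (25 + 6 - 6 - 2)·√23 = 23*√23

23*√23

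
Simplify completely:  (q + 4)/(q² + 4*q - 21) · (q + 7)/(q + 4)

1/(q - 3)

Factor: q² + 4*q - 21 = (q + 7)·(q - 3)
Cancel the common factors (q + 4), (q + 7).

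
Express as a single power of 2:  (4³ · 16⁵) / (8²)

2^20

4³ = 2^6; 16⁵ = 2^20; 8² = 2^6
Combine exponents: 2^20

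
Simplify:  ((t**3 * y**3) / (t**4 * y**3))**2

Inside the bracket: (t**-1)
Raise to the power 2: (t**-2)

t**(-2)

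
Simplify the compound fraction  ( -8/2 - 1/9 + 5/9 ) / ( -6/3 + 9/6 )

64/9

Numerator: -8/2 - 1/9 + 5/9 = -32/9
Denominator: -6/3 + 9/6 = -1/2
Divide: (-32/9) · (-2) = 64/9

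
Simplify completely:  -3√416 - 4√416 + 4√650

3√416 = 12*√26; 4√416 = 16*√26; 4√650 = 20*√26
Combine: (-12 - 16 + 20)·√26 = -8*√26

-8*√26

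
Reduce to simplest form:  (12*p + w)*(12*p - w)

144*p^2 - w^2

Product of conjugates: (P+Q)(P-Q) = P^2 - Q^2.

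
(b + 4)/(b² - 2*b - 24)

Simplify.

Factor: b² - 2*b - 24 = (b - 6)·(b + 4)
Cancel the common factor (b + 4).

1/(b - 6)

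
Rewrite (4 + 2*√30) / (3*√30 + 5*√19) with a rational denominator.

Multiply numerator and denominator by -5*√19 + 3*√30.
Denominator becomes -205; numerator becomes -10*√570 - 20*√19 + 12*√30 + 180.

(-180 - 12*√30 + 20*√19 + 10*√570)/205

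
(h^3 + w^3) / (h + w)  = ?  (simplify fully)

h^2 - h*w + w^2

Factor as (a+b)(a^2-ab+b^2) with a=w, b=h.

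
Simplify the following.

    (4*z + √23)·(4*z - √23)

Difference of squares with P = 4*z, Q = √23.

16*z² - 23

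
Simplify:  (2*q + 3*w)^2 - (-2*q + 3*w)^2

Write as f((3*w),(2*q)) - f((3*w),-(2*q)) and expand.

24*q*w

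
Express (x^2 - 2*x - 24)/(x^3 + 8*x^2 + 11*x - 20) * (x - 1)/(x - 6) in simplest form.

Factor: x^2 - 2*x - 24 = (x - 6)*(x + 4);  x^3 + 8*x^2 + 11*x - 20 = (x + 5)*(x - 1)*(x + 4)
Cancel the common factors (x - 1), (x + 4), (x - 6).

1/(x + 5)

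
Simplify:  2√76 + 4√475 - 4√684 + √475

2√76 = 4*√19; 4√475 = 20*√19; 4√684 = 24*√19; √475 = 5*√19
Combine: (4 + 20 - 24 + 5)·√19 = 5*√19

5*√19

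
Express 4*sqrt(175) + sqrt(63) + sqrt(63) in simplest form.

26*sqrt(7)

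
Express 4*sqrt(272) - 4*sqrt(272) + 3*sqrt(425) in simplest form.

15*sqrt(17)

4*sqrt(272) = 16*sqrt(17); 4*sqrt(272) = 16*sqrt(17); 3*sqrt(425) = 15*sqrt(17)
Combine: (16 - 16 + 15)·sqrt(17) = 15*sqrt(17)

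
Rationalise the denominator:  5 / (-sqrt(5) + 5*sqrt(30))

(sqrt(5) + 5*sqrt(30))/149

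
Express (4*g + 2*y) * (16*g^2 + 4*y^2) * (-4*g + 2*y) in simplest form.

Telescope via difference of squares: ((2*y)+(4*g))((2*y)-(4*g)) = -16*g^2 + 4*y^2, then repeat with the next factor.

-256*g^4 + 16*y^4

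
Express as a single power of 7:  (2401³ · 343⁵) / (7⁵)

2401³ = 7^12; 343⁵ = 7^15; 7⁵ = 7^5
Combine exponents: 7^22

7^22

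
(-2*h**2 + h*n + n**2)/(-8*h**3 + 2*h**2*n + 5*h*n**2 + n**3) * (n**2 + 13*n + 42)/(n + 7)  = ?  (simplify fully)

Factor: -2*h**2 + h*n + n**2 = (2*h + n)*(-h + n);  -8*h**3 + 2*h**2*n + 5*h*n**2 + n**3 = (-h + n)*(4*h + n)*(2*h + n);  n**2 + 13*n + 42 = (n + 7)*(n + 6)
Cancel the common factors (2*h + n), (-h + n), (n + 7).

(n + 6)/(4*h + n)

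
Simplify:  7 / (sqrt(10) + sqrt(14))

(-7*sqrt(10) + 7*sqrt(14))/4

Multiply numerator and denominator by -sqrt(14) + sqrt(10).
Denominator becomes -4; numerator becomes -7*sqrt(14) + 7*sqrt(10).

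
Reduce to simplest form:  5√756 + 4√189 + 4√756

66*√21

5√756 = 30*√21; 4√189 = 12*√21; 4√756 = 24*√21
Combine: (30 + 12 + 24)·√21 = 66*√21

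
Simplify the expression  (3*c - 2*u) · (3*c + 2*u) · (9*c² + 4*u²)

81*c⁴ - 16*u⁴

Pair the conjugate factors: ((3*c)+(2*u))((3*c)-(2*u)) = 9*c² - 4*u², then repeat with the next factor.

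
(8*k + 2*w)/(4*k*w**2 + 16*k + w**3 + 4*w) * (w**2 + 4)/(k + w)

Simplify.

2/(k + w)

Factor: 8*k + 2*w = 2*(4*k + w);  4*k*w**2 + 16*k + w**3 + 4*w = (w**2 + 4)*(4*k + w)
Cancel the common factors (w**2 + 4), (4*k + w).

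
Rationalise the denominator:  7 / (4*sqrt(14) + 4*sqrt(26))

(-7*sqrt(14) + 7*sqrt(26))/48

Multiply numerator and denominator by -4*sqrt(26) + 4*sqrt(14).
Denominator becomes -192; numerator becomes -28*sqrt(26) + 28*sqrt(14).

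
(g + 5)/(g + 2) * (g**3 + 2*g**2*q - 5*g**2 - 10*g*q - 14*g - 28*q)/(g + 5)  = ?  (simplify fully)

g**2 + 2*g*q - 7*g - 14*q

Factor: g**3 + 2*g**2*q - 5*g**2 - 10*g*q - 14*g - 28*q = (g + 2*q)*(g - 7)*(g + 2)
Cancel the common factors (g + 5), (g + 2).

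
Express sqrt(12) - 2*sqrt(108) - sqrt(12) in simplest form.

-12*sqrt(3)

sqrt(12) = 2*sqrt(3); 2*sqrt(108) = 12*sqrt(3); sqrt(12) = 2*sqrt(3)
Combine: (2 - 12 - 2)·sqrt(3) = -12*sqrt(3)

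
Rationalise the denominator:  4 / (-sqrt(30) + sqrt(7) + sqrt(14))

(36*sqrt(30) + 92*sqrt(14) + 148*sqrt(7) + 112*sqrt(15))/311

Group as (sqrt(7) + sqrt(14)) - sqrt(30); multiply by (sqrt(7) + sqrt(14)) + sqrt(30), then rationalise the remaining surd.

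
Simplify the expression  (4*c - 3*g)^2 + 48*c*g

Expanding gives 16*c^2 + 24*c*g + 9*g^2, a perfect square.

(4*c + 3*g)^2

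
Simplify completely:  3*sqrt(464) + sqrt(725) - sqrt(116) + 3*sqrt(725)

30*sqrt(29)

3*sqrt(464) = 12*sqrt(29); sqrt(725) = 5*sqrt(29); sqrt(116) = 2*sqrt(29); 3*sqrt(725) = 15*sqrt(29)
Combine: (12 + 5 - 2 + 15)·sqrt(29) = 30*sqrt(29)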